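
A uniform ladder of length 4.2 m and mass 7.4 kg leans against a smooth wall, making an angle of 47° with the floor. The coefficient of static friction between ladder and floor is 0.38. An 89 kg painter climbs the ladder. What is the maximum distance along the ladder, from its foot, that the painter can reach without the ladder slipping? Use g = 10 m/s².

Sum moments about the foot of the ladder (the floor normal and friction both act there and drop out).
Ladder weight 7.4×10 = 74 N acts at 2.1 m along the ladder; its horizontal arm is 2.1·cos47° = 1.432 m → τ = 106 N·m clockwise.
Painter weight 89×10 = 890 N at distance d → arm d·cos47° → τ = 890·d·0.682 clockwise.
Wall normal N at the top has arm L sinθ = 3.072 m counterclockwise, so Στ = 0 gives N·3.072 = 106 + 607·d.
ΣFy = 0 ⇒ N_floor = 964 N, so the maximum friction is μ_s·N_floor = 0.38×964 = 366.3 N. ΣFx = 0 ⇒ N_wall = f, so at the slipping point N = 366.3 N.
Substituting: 366.3×3.072 = 106 + 607·d ⇒ d = (1125 − 106) / 607 = 1.68 m.

d ≈ 1.68 m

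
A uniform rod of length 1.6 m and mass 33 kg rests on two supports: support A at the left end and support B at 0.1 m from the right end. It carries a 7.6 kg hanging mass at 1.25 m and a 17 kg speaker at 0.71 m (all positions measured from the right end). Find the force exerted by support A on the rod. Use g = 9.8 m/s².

R_A ≈ 276 N

Taking torques about support B:
Beam weight: 33 × 9.8 = 323.4 N down at 0.8 m → arm 0.7 m, τ = 323.4 × 0.7 = 226.4 N·m counterclockwise.
Hanging mass: 7.6 × 9.8 = 74.48 N down at 1.25 m → arm 1.15 m, τ = 74.48 × 1.15 = 85.65 N·m counterclockwise.
Speaker: 17 × 9.8 = 166.6 N down at 0.71 m → arm 0.61 m, τ = 166.6 × 0.61 = 101.6 N·m counterclockwise.
Net load moment about support B = 413.6 N·m counterclockwise.
Reaction R at support A is upward at 1.6 m, arm 1.5 m → moment R × 1.5 clockwise.
For rotational equilibrium, R × 1.5 = 413.6, so R = 276 N.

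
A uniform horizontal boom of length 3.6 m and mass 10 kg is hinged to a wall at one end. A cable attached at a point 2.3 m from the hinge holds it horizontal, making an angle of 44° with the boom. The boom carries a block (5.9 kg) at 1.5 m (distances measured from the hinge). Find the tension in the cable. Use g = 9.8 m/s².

Sum moments about the hinge (the unknown hinge reaction has zero arm there).
Beam weight: 10 × 9.8 = 98 N down at 1.8 m → arm 1.8 m, τ = 98 × 1.8 = 176.4 N·m clockwise.
Block: 5.9 × 9.8 = 57.82 N down at 1.5 m → arm 1.5 m, τ = 57.82 × 1.5 = 86.73 N·m clockwise.
Total clockwise load moment = 263.1 N·m.
The cable tension T acts at 2.3 m; only its component perpendicular to the boom, T sinθ, produces torque. sin 44° = 0.6947.
For rotational equilibrium, T × 2.3 × 0.6947 = 263.1, so T = 263.1 / 1.598 = 165 N.

T ≈ 165 N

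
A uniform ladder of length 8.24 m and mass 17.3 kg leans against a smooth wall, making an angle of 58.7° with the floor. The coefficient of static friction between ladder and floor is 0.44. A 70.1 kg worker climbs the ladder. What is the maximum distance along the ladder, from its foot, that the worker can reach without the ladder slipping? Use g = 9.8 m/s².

Take moments about the foot of the ladder.
Ladder weight 17.3×9.8 = 169.5 N acts at 4.12 m along the ladder; its horizontal arm is 4.12·cos58.7° = 2.14 m → τ = 362.7 N·m clockwise.
Worker weight 70.1×9.8 = 687 N at distance d → arm d·cos58.7° → τ = 687·d·0.5195 clockwise.
Wall normal N at the top has arm L sinθ = 7.041 m counterclockwise, so Στ = 0 gives N·7.041 = 362.7 + 356.9·d.
ΣFy = 0 ⇒ N_floor = 856.5 N, so the maximum friction is μ_s·N_floor = 0.44×856.5 = 376.9 N. ΣFx = 0 ⇒ N_wall = f, so at the slipping point N = 376.9 N.
Substituting: 376.9×7.041 = 362.7 + 356.9·d ⇒ d = (2654 − 362.7) / 356.9 = 6.42 m.

d ≈ 6.42 m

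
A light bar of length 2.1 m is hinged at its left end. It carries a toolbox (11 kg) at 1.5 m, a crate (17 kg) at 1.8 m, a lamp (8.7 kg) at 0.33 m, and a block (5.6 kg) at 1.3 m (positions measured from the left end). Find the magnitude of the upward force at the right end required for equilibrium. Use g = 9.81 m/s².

Choose the left end as the axis so the unknown pivot reaction has zero arm there.
Toolbox: 11 × 9.81 = 107.9 N down at 1.5 m → arm 1.5 m, τ = 107.9 × 1.5 = 161.9 N·m clockwise.
Crate: 17 × 9.81 = 166.8 N down at 1.8 m → arm 1.8 m, τ = 166.8 × 1.8 = 300.2 N·m clockwise.
Lamp: 8.7 × 9.81 = 85.35 N down at 0.33 m → arm 0.33 m, τ = 85.35 × 0.33 = 28.17 N·m clockwise.
Block: 5.6 × 9.81 = 54.94 N down at 1.3 m → arm 1.3 m, τ = 54.94 × 1.3 = 71.42 N·m clockwise.
Net moment of the loads = 561.7 N·m clockwise.
The upward force F acts at the right end, arm 2.1 m, giving F × 2.1 counterclockwise.
For rotational equilibrium, F × 2.1 = 561.7, so F = 561.7 / 2.1 = 267 N.

F ≈ 267 N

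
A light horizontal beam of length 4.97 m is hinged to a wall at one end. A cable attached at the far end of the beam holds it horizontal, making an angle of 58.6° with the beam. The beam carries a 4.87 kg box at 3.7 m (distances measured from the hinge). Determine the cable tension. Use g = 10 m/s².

T ≈ 42.5 N

About the hinge:
Box: 4.87 × 10 = 48.7 N down at 3.7 m → arm 3.7 m, τ = 48.7 × 3.7 = 180.2 N·m clockwise.
Total clockwise load moment = 180.2 N·m.
The cable tension T acts at 4.97 m; only its component perpendicular to the beam, T sinθ, produces torque. sin 58.6° = 0.8536.
Setting net torque to zero: T × 4.97 × 0.8536 = 180.2 → T = 180.2 / 4.242 = 42.5 N.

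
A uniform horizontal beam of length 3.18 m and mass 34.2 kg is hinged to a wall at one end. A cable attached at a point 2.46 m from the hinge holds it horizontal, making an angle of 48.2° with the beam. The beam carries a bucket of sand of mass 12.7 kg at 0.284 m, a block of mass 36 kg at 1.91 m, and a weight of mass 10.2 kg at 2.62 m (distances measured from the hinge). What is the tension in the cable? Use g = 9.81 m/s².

Sum moments about the hinge (the unknown hinge reaction has zero arm there).
Beam weight: 34.2 × 9.81 = 335.5 N down at 1.59 m → arm 1.59 m, τ = 335.5 × 1.59 = 533.4 N·m clockwise.
Bucket of sand: 12.7 × 9.81 = 124.6 N down at 0.284 m → arm 0.284 m, τ = 124.6 × 0.284 = 35.39 N·m clockwise.
Block: 36 × 9.81 = 353.2 N down at 1.91 m → arm 1.91 m, τ = 353.2 × 1.91 = 674.6 N·m clockwise.
Weight: 10.2 × 9.81 = 100.1 N down at 2.62 m → arm 2.62 m, τ = 100.1 × 2.62 = 262.3 N·m clockwise.
Total clockwise load moment = 1506 N·m.
The cable tension T acts at 2.46 m; only its component perpendicular to the beam, T sinθ, produces torque. sin 48.2° = 0.7455.
Setting net torque to zero: T × 2.46 × 0.7455 = 1506 → T = 1506 / 1.834 = 821 N.

T ≈ 821 N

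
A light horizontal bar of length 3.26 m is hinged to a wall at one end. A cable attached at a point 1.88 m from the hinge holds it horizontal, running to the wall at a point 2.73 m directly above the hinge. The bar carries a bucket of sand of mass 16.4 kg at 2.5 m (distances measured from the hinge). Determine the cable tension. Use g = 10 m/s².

T ≈ 265 N

Sum moments about the hinge (the unknown hinge reaction has zero arm there).
Bucket of sand: 16.4 × 10 = 164 N down at 2.5 m → arm 2.5 m, τ = 164 × 2.5 = 410 N·m clockwise.
Total clockwise load moment = 410 N·m.
The cable tension T acts at 1.88 m; only its component perpendicular to the bar, T sinθ, produces torque. sinθ = h/√(h²+d²) = 2.73/√(2.73²+1.88²) = 0.8236.
For rotational equilibrium, T × 1.88 × 0.8236 = 410, so T = 410 / 1.548 = 265 N.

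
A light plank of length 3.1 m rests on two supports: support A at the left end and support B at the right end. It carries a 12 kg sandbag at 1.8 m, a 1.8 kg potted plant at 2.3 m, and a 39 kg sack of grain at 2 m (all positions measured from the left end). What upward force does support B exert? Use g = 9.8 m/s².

R_B ≈ 328 N

Taking torques about support A:
Sandbag: 12 × 9.8 = 117.6 N down at 1.8 m → arm 1.8 m, τ = 117.6 × 1.8 = 211.7 N·m clockwise.
Potted plant: 1.8 × 9.8 = 17.64 N down at 2.3 m → arm 2.3 m, τ = 17.64 × 2.3 = 40.57 N·m clockwise.
Sack of grain: 39 × 9.8 = 382.2 N down at 2 m → arm 2 m, τ = 382.2 × 2 = 764.4 N·m clockwise.
Net load moment about support A = 1017 N·m clockwise.
Reaction R at support B is upward at 3.1 m, arm 3.1 m → moment R × 3.1 counterclockwise.
For rotational equilibrium, R × 3.1 = 1017, so R = 328 N.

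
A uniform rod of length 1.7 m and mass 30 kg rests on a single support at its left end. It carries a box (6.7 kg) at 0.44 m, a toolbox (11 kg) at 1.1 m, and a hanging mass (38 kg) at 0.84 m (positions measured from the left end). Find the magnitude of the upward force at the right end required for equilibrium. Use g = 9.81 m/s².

F ≈ 418 N

About the left end:
Beam weight: 30 × 9.81 = 294.3 N down at 0.85 m → arm 0.85 m, τ = 294.3 × 0.85 = 250.2 N·m clockwise.
Box: 6.7 × 9.81 = 65.73 N down at 0.44 m → arm 0.44 m, τ = 65.73 × 0.44 = 28.92 N·m clockwise.
Toolbox: 11 × 9.81 = 107.9 N down at 1.1 m → arm 1.1 m, τ = 107.9 × 1.1 = 118.7 N·m clockwise.
Hanging mass: 38 × 9.81 = 372.8 N down at 0.84 m → arm 0.84 m, τ = 372.8 × 0.84 = 313.2 N·m clockwise.
Net moment of the loads = 711 N·m clockwise.
The upward force F acts at the right end, arm 1.7 m, giving F × 1.7 counterclockwise.
Setting net torque to zero: F × 1.7 = 711 → F = 711 / 1.7 = 418 N.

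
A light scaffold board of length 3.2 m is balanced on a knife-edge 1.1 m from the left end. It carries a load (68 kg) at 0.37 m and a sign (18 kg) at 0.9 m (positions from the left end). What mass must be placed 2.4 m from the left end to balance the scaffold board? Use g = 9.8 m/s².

About the knife-edge (at 1.1 m from the left end):
Load: 68 × 9.8 = 666.4 N down at 0.37 m → arm 0.73 m, τ = 666.4 × 0.73 = 486.5 N·m counterclockwise.
Sign: 18 × 9.8 = 176.4 N down at 0.9 m → arm 0.2 m, τ = 176.4 × 0.2 = 35.28 N·m counterclockwise.
Net moment of known loads = 521.8 N·m counterclockwise.
An unknown mass m at 2.4 m has arm 1.3 m; its moment is m·g·1.3 clockwise.
For rotational equilibrium, m × 9.8 × 1.3 = 521.8, so m = 521.8 / (9.8 × 1.3) = 41 kg.

m ≈ 41 kg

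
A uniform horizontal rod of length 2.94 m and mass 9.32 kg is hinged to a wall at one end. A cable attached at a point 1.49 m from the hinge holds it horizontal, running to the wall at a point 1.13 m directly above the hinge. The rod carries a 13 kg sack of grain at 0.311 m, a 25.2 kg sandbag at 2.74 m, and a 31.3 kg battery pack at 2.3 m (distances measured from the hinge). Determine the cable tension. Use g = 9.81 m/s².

T ≈ 1730 N

Choose the hinge as the axis so the unknown hinge reaction has zero arm there.
Beam weight: 9.32 × 9.81 = 91.43 N down at 1.47 m → arm 1.47 m, τ = 91.43 × 1.47 = 134.4 N·m clockwise.
Sack of grain: 13 × 9.81 = 127.5 N down at 0.311 m → arm 0.311 m, τ = 127.5 × 0.311 = 39.65 N·m clockwise.
Sandbag: 25.2 × 9.81 = 247.2 N down at 2.74 m → arm 2.74 m, τ = 247.2 × 2.74 = 677.3 N·m clockwise.
Battery pack: 31.3 × 9.81 = 307.1 N down at 2.3 m → arm 2.3 m, τ = 307.1 × 2.3 = 706.3 N·m clockwise.
Total clockwise load moment = 1558 N·m.
The cable tension T acts at 1.49 m; only its component perpendicular to the rod, T sinθ, produces torque. sinθ = h/√(h²+d²) = 1.13/√(1.13²+1.49²) = 0.6043.
Στ = 0 ⇒ T × 1.49 × 0.6043 = 1558 ⇒ T = 1558 / 0.9004 = 1730 N.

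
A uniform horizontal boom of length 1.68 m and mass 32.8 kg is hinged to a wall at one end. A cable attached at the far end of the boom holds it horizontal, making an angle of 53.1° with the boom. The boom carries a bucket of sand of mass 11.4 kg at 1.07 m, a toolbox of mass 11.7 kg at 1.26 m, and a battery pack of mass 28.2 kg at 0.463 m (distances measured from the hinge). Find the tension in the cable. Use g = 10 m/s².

Choose the hinge as the axis so the unknown hinge reaction has zero arm there.
Beam weight: 32.8 × 10 = 328 N down at 0.84 m → arm 0.84 m, τ = 328 × 0.84 = 275.5 N·m clockwise.
Bucket of sand: 11.4 × 10 = 114 N down at 1.07 m → arm 1.07 m, τ = 114 × 1.07 = 122 N·m clockwise.
Toolbox: 11.7 × 10 = 117 N down at 1.26 m → arm 1.26 m, τ = 117 × 1.26 = 147.4 N·m clockwise.
Battery pack: 28.2 × 10 = 282 N down at 0.463 m → arm 0.463 m, τ = 282 × 0.463 = 130.6 N·m clockwise.
Total clockwise load moment = 675.5 N·m.
The cable tension T acts at 1.68 m; only its component perpendicular to the boom, T sinθ, produces torque. sin 53.1° = 0.7997.
Setting net torque to zero: T × 1.68 × 0.7997 = 675.5 → T = 675.5 / 1.343 = 503 N.

T ≈ 503 N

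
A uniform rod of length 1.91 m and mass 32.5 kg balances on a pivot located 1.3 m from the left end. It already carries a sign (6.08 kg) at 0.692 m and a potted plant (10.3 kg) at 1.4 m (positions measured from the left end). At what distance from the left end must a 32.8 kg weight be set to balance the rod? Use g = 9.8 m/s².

Take moments about the pivot (at 1.3 m from the left end).
Beam weight: 32.5 × 9.8 = 318.5 N down at 0.955 m → arm 0.345 m, τ = 318.5 × 0.345 = 109.9 N·m counterclockwise.
Sign: 6.08 × 9.8 = 59.58 N down at 0.692 m → arm 0.608 m, τ = 59.58 × 0.608 = 36.22 N·m counterclockwise.
Potted plant: 10.3 × 9.8 = 100.9 N down at 1.4 m → arm 0.1 m, τ = 100.9 × 0.1 = 10.09 N·m clockwise.
Net moment of existing loads = 136 N·m counterclockwise.
The weight weighs 32.8 × 9.8 = 321.4 N and must supply an equal clockwise moment, so its lever arm about the pivot is 136 / 321.4 = 0.423 m.
That puts it at 1.3 + 0.423 = 1.72 m from the left end.

x ≈ 1.72 m from the left end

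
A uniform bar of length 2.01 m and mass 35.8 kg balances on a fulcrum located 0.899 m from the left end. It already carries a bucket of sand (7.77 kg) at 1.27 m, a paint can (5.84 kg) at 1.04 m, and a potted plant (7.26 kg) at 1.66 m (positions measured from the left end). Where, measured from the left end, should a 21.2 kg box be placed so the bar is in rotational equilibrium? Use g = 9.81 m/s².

Taking torques about the fulcrum (at 0.899 m from the left end):
Beam weight: 35.8 × 9.81 = 351.2 N down at 1.005 m → arm 0.106 m, τ = 351.2 × 0.106 = 37.23 N·m clockwise.
Bucket of sand: 7.77 × 9.81 = 76.22 N down at 1.27 m → arm 0.371 m, τ = 76.22 × 0.371 = 28.28 N·m clockwise.
Paint can: 5.84 × 9.81 = 57.29 N down at 1.04 m → arm 0.141 m, τ = 57.29 × 0.141 = 8.078 N·m clockwise.
Potted plant: 7.26 × 9.81 = 71.22 N down at 1.66 m → arm 0.761 m, τ = 71.22 × 0.761 = 54.2 N·m clockwise.
Net moment of existing loads = 127.8 N·m clockwise.
The box weighs 21.2 × 9.81 = 208 N and must supply an equal counterclockwise moment, so its lever arm about the fulcrum is 127.8 / 208 = 0.614 m.
That puts it at 0.899 − 0.614 = 0.285 m from the left end.

x ≈ 0.285 m from the left end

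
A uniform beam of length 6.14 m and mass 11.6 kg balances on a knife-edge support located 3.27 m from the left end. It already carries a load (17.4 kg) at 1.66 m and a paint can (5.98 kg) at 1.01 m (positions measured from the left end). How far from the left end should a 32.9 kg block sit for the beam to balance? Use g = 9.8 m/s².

Taking torques about the knife-edge support (at 3.27 m from the left end):
Beam weight: 11.6 × 9.8 = 113.7 N down at 3.07 m → arm 0.2 m, τ = 113.7 × 0.2 = 22.74 N·m counterclockwise.
Load: 17.4 × 9.8 = 170.5 N down at 1.66 m → arm 1.61 m, τ = 170.5 × 1.61 = 274.5 N·m counterclockwise.
Paint can: 5.98 × 9.8 = 58.6 N down at 1.01 m → arm 2.26 m, τ = 58.6 × 2.26 = 132.4 N·m counterclockwise.
Net moment of existing loads = 429.6 N·m counterclockwise.
The block weighs 32.9 × 9.8 = 322.4 N and must supply an equal clockwise moment, so its lever arm about the knife-edge support is 429.6 / 322.4 = 1.33 m.
That puts it at 3.27 + 1.33 = 4.6 m from the left end.

x ≈ 4.6 m from the left end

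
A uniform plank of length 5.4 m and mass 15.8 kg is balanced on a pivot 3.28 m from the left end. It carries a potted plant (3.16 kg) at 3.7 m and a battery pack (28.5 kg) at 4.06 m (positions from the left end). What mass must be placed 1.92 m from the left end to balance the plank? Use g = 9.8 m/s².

Taking torques about the pivot (at 3.28 m from the left end):
Beam weight: 15.8 × 9.8 = 154.8 N down at 2.7 m → arm 0.58 m, τ = 154.8 × 0.58 = 89.78 N·m counterclockwise.
Potted plant: 3.16 × 9.8 = 30.97 N down at 3.7 m → arm 0.42 m, τ = 30.97 × 0.42 = 13.01 N·m clockwise.
Battery pack: 28.5 × 9.8 = 279.3 N down at 4.06 m → arm 0.78 m, τ = 279.3 × 0.78 = 217.9 N·m clockwise.
Net moment of known loads = 141.1 N·m clockwise.
An unknown mass m at 1.92 m has arm 1.36 m; its moment is m·g·1.36 counterclockwise.
Balancing moments: m × 9.8 × 1.36 = 141.1, giving m = 141.1 / (9.8 × 1.36) = 10.6 kg.

m ≈ 10.6 kg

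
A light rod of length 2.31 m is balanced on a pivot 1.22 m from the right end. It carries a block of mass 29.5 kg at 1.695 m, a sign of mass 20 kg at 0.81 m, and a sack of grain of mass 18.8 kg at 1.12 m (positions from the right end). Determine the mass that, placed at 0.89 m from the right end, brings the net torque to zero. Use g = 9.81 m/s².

Take moments about the pivot (at 1.22 m from the right end).
Block: 29.5 × 9.81 = 289.4 N down at 1.695 m → arm 0.475 m, τ = 289.4 × 0.475 = 137.5 N·m counterclockwise.
Sign: 20 × 9.81 = 196.2 N down at 0.81 m → arm 0.41 m, τ = 196.2 × 0.41 = 80.44 N·m clockwise.
Sack of grain: 18.8 × 9.81 = 184.4 N down at 1.12 m → arm 0.1 m, τ = 184.4 × 0.1 = 18.44 N·m clockwise.
Net moment of known loads = 38.62 N·m counterclockwise.
An unknown mass m at 0.89 m has arm 0.33 m; its moment is m·g·0.33 clockwise.
Balancing moments: m × 9.81 × 0.33 = 38.62, giving m = 38.62 / (9.81 × 0.33) = 11.9 kg.

m ≈ 11.9 kg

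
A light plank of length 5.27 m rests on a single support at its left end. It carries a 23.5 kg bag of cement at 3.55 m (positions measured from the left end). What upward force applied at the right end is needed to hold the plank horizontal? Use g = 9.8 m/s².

Take moments about the left end.
Bag of cement: 23.5 × 9.8 = 230.3 N down at 3.55 m → arm 3.55 m, τ = 230.3 × 3.55 = 817.6 N·m clockwise.
Net moment of the loads = 817.6 N·m clockwise.
The upward force F acts at the right end, arm 5.27 m, giving F × 5.27 counterclockwise.
For rotational equilibrium, F × 5.27 = 817.6, so F = 817.6 / 5.27 = 155 N.

F ≈ 155 N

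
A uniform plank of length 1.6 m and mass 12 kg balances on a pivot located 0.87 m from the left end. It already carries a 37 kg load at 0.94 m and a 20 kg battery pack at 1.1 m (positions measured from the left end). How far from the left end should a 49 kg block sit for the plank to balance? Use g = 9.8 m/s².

x ≈ 0.74 m from the left end

Choose the pivot (at 0.87 m from the left end) as the axis so the support reaction has zero arm there.
Beam weight: 12 × 9.8 = 117.6 N down at 0.8 m → arm 0.07 m, τ = 117.6 × 0.07 = 8.232 N·m counterclockwise.
Load: 37 × 9.8 = 362.6 N down at 0.94 m → arm 0.07 m, τ = 362.6 × 0.07 = 25.38 N·m clockwise.
Battery pack: 20 × 9.8 = 196 N down at 1.1 m → arm 0.23 m, τ = 196 × 0.23 = 45.08 N·m clockwise.
Net moment of existing loads = 62.23 N·m clockwise.
The block weighs 49 × 9.8 = 480.2 N and must supply an equal counterclockwise moment, so its lever arm about the pivot is 62.23 / 480.2 = 0.13 m.
That puts it at 0.87 − 0.13 = 0.74 m from the left end.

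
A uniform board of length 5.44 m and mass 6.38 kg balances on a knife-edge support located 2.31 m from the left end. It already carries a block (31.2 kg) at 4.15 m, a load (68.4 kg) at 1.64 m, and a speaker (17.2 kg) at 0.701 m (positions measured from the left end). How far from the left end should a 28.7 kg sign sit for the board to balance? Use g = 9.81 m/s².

Taking torques about the knife-edge support (at 2.31 m from the left end):
Beam weight: 6.38 × 9.81 = 62.59 N down at 2.72 m → arm 0.41 m, τ = 62.59 × 0.41 = 25.66 N·m clockwise.
Block: 31.2 × 9.81 = 306.1 N down at 4.15 m → arm 1.84 m, τ = 306.1 × 1.84 = 563.2 N·m clockwise.
Load: 68.4 × 9.81 = 671 N down at 1.64 m → arm 0.67 m, τ = 671 × 0.67 = 449.6 N·m counterclockwise.
Speaker: 17.2 × 9.81 = 168.7 N down at 0.701 m → arm 1.609 m, τ = 168.7 × 1.609 = 271.4 N·m counterclockwise.
Net moment of existing loads = 132.1 N·m counterclockwise.
The sign weighs 28.7 × 9.81 = 281.5 N and must supply an equal clockwise moment, so its lever arm about the knife-edge support is 132.1 / 281.5 = 0.469 m.
That puts it at 2.31 + 0.469 = 2.78 m from the left end.

x ≈ 2.78 m from the left end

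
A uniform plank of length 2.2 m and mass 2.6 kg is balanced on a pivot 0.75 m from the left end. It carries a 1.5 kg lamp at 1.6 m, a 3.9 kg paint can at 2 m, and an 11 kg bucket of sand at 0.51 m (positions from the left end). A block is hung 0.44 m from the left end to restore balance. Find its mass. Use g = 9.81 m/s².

Sum moments about the pivot (at 0.75 m from the left end) (the support reaction has zero arm there).
Beam weight: 2.6 × 9.81 = 25.51 N down at 1.1 m → arm 0.35 m, τ = 25.51 × 0.35 = 8.928 N·m clockwise.
Lamp: 1.5 × 9.81 = 14.71 N down at 1.6 m → arm 0.85 m, τ = 14.71 × 0.85 = 12.5 N·m clockwise.
Paint can: 3.9 × 9.81 = 38.26 N down at 2 m → arm 1.25 m, τ = 38.26 × 1.25 = 47.82 N·m clockwise.
Bucket of sand: 11 × 9.81 = 107.9 N down at 0.51 m → arm 0.24 m, τ = 107.9 × 0.24 = 25.9 N·m counterclockwise.
Net moment of known loads = 43.35 N·m clockwise.
An unknown mass m at 0.44 m has arm 0.31 m; its moment is m·g·0.31 counterclockwise.
For rotational equilibrium, m × 9.81 × 0.31 = 43.35, so m = 43.35 / (9.81 × 0.31) = 14.3 kg.

m ≈ 14.3 kg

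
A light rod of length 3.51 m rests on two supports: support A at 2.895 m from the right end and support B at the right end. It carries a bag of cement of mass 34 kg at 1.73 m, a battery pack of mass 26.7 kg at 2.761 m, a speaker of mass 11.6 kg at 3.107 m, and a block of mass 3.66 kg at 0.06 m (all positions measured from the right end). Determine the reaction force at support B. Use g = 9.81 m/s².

Choose support A as the axis so its reaction then has zero moment arm.
Bag of cement: 34 × 9.81 = 333.5 N down at 1.73 m → arm 1.165 m, τ = 333.5 × 1.165 = 388.5 N·m clockwise.
Battery pack: 26.7 × 9.81 = 261.9 N down at 2.761 m → arm 0.134 m, τ = 261.9 × 0.134 = 35.09 N·m clockwise.
Speaker: 11.6 × 9.81 = 113.8 N down at 3.107 m → arm 0.212 m, τ = 113.8 × 0.212 = 24.13 N·m counterclockwise.
Block: 3.66 × 9.81 = 35.9 N down at 0.06 m → arm 2.835 m, τ = 35.9 × 2.835 = 101.8 N·m clockwise.
Net load moment about support A = 501.3 N·m clockwise.
Reaction R at support B is upward at 0 m, arm 2.895 m → moment R × 2.895 counterclockwise.
Balancing moments: R × 2.895 = 501.3, giving R = 173 N.

R_B ≈ 173 N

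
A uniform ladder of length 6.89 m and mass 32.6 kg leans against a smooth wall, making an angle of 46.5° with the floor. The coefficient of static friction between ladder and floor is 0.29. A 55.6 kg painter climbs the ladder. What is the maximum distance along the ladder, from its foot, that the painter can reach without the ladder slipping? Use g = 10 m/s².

Sum moments about the foot of the ladder (the floor normal and friction both act there and drop out).
Ladder weight 32.6×10 = 326 N acts at 3.445 m along the ladder; its horizontal arm is 3.445·cos46.5° = 2.371 m → τ = 772.9 N·m clockwise.
Painter weight 55.6×10 = 556 N at distance d → arm d·cos46.5° → τ = 556·d·0.6884 clockwise.
Wall normal N at the top has arm L sinθ = 4.998 m counterclockwise, so Στ = 0 gives N·4.998 = 772.9 + 382.8·d.
ΣFy = 0 ⇒ N_floor = 882 N, so the maximum friction is μ_s·N_floor = 0.29×882 = 255.8 N. ΣFx = 0 ⇒ N_wall = f, so at the slipping point N = 255.8 N.
Substituting: 255.8×4.998 = 772.9 + 382.8·d ⇒ d = (1278 − 772.9) / 382.8 = 1.32 m.

d ≈ 1.32 m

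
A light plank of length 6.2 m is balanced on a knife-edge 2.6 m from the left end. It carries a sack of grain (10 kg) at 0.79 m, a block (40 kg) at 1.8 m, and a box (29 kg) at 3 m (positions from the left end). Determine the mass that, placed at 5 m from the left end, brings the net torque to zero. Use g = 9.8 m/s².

m ≈ 16 kg

Choose the knife-edge (at 2.6 m from the left end) as the axis so the support reaction has zero arm there.
Sack of grain: 10 × 9.8 = 98 N down at 0.79 m → arm 1.81 m, τ = 98 × 1.81 = 177.4 N·m counterclockwise.
Block: 40 × 9.8 = 392 N down at 1.8 m → arm 0.8 m, τ = 392 × 0.8 = 313.6 N·m counterclockwise.
Box: 29 × 9.8 = 284.2 N down at 3 m → arm 0.4 m, τ = 284.2 × 0.4 = 113.7 N·m clockwise.
Net moment of known loads = 377.3 N·m counterclockwise.
An unknown mass m at 5 m has arm 2.4 m; its moment is m·g·2.4 clockwise.
Setting net torque to zero: m × 9.8 × 2.4 = 377.3 → m = 377.3 / (9.8 × 2.4) = 16 kg.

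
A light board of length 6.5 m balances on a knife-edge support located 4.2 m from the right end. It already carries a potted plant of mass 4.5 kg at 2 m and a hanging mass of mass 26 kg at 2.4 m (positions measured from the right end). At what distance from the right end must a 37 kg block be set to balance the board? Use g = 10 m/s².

Taking torques about the knife-edge support (at 4.2 m from the right end):
Potted plant: 4.5 × 10 = 45 N down at 2 m → arm 2.2 m, τ = 45 × 2.2 = 99 N·m clockwise.
Hanging mass: 26 × 10 = 260 N down at 2.4 m → arm 1.8 m, τ = 260 × 1.8 = 468 N·m clockwise.
Net moment of existing loads = 567 N·m clockwise.
The block weighs 37 × 10 = 370 N and must supply an equal counterclockwise moment, so its lever arm about the knife-edge support is 567 / 370 = 1.53 m.
That puts it at 4.2 + 1.53 = 5.73 m from the right end.

x ≈ 5.73 m from the right end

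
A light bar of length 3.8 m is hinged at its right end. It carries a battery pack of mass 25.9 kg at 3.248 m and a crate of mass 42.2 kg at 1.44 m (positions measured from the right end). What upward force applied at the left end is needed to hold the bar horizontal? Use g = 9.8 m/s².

F ≈ 374 N

Choose the right end as the axis so the unknown pivot reaction has zero arm there.
Battery pack: 25.9 × 9.8 = 253.8 N down at 3.248 m → arm 3.248 m, τ = 253.8 × 3.248 = 824.3 N·m counterclockwise.
Crate: 42.2 × 9.8 = 413.6 N down at 1.44 m → arm 1.44 m, τ = 413.6 × 1.44 = 595.6 N·m counterclockwise.
Net moment of the loads = 1420 N·m counterclockwise.
The upward force F acts at the left end, arm 3.8 m, giving F × 3.8 clockwise.
For rotational equilibrium, F × 3.8 = 1420, so F = 1420 / 3.8 = 374 N.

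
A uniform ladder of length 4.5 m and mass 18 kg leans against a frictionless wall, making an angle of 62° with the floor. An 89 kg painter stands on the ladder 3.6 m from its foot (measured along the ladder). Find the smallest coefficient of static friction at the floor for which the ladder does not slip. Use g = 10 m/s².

μ_min ≈ 0.399

Take moments about the foot of the ladder.
Ladder weight 18×10 = 180 N acts at 2.25 m along the ladder; its horizontal arm is 2.25·cos62° = 1.056 m → τ = 190.1 N·m clockwise.
Painter: 89×10 = 890 N at 3.6 m → arm 1.69 m → τ = 1504 N·m clockwise.
Wall normal N acts horizontally at the top; its moment arm is the height L sinθ = 4.5·sin62° = 3.973 m, counterclockwise.
For rotational equilibrium, N × 3.973 = 1694, so N = 426.4 N.
ΣFx = 0 ⇒ f = N_wall = 426.4 N. ΣFy = 0 ⇒ N_floor = 1070 N.
μ_min = f / N_floor = 426.4 / 1070 = 0.399.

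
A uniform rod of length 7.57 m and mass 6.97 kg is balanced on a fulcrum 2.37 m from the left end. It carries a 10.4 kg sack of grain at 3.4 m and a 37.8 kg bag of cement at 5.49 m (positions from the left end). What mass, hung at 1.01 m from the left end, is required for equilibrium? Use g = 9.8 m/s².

About the fulcrum (at 2.37 m from the left end):
Beam weight: 6.97 × 9.8 = 68.31 N down at 3.785 m → arm 1.415 m, τ = 68.31 × 1.415 = 96.66 N·m clockwise.
Sack of grain: 10.4 × 9.8 = 101.9 N down at 3.4 m → arm 1.03 m, τ = 101.9 × 1.03 = 105 N·m clockwise.
Bag of cement: 37.8 × 9.8 = 370.4 N down at 5.49 m → arm 3.12 m, τ = 370.4 × 3.12 = 1156 N·m clockwise.
Net moment of known loads = 1358 N·m clockwise.
An unknown mass m at 1.01 m has arm 1.36 m; its moment is m·g·1.36 counterclockwise.
Balancing moments: m × 9.8 × 1.36 = 1358, giving m = 1358 / (9.8 × 1.36) = 102 kg.

m ≈ 102 kg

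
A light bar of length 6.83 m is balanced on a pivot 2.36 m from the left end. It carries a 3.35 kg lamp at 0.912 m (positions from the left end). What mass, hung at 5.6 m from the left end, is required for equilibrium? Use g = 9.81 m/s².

m ≈ 1.5 kg

Choose the pivot (at 2.36 m from the left end) as the axis so the support reaction has zero arm there.
Lamp: 3.35 × 9.81 = 32.86 N down at 0.912 m → arm 1.448 m, τ = 32.86 × 1.448 = 47.58 N·m counterclockwise.
Net moment of known loads = 47.58 N·m counterclockwise.
An unknown mass m at 5.6 m has arm 3.24 m; its moment is m·g·3.24 clockwise.
Balancing moments: m × 9.81 × 3.24 = 47.58, giving m = 47.58 / (9.81 × 3.24) = 1.5 kg.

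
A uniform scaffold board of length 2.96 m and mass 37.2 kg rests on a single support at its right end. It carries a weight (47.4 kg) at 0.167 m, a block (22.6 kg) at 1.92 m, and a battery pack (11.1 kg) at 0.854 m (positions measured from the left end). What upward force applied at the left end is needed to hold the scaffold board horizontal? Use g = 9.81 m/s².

Take moments about the right end.
Beam weight: 37.2 × 9.81 = 364.9 N down at 1.48 m → arm 1.48 m, τ = 364.9 × 1.48 = 540.1 N·m counterclockwise.
Weight: 47.4 × 9.81 = 465 N down at 0.167 m → arm 2.793 m, τ = 465 × 2.793 = 1299 N·m counterclockwise.
Block: 22.6 × 9.81 = 221.7 N down at 1.92 m → arm 1.04 m, τ = 221.7 × 1.04 = 230.6 N·m counterclockwise.
Battery pack: 11.1 × 9.81 = 108.9 N down at 0.854 m → arm 2.106 m, τ = 108.9 × 2.106 = 229.3 N·m counterclockwise.
Net moment of the loads = 2299 N·m counterclockwise.
The upward force F acts at the left end, arm 2.96 m, giving F × 2.96 clockwise.
Setting net torque to zero: F × 2.96 = 2299 → F = 2299 / 2.96 = 777 N.

F ≈ 777 N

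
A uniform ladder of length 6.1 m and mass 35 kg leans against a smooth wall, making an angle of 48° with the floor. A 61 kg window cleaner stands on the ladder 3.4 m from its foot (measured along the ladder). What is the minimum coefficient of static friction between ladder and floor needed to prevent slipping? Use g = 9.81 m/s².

Take moments about the foot of the ladder.
Ladder weight 35×9.81 = 343.4 N acts at 3.05 m along the ladder; its horizontal arm is 3.05·cos48° = 2.041 m → τ = 700.9 N·m clockwise.
Window cleaner: 61×9.81 = 598.4 N at 3.4 m → arm 2.275 m → τ = 1361 N·m clockwise.
Wall normal N acts horizontally at the top; its moment arm is the height L sinθ = 6.1·sin48° = 4.533 m, counterclockwise.
Balancing moments: N × 4.533 = 2062, giving N = 454.9 N.
ΣFx = 0 ⇒ f = N_wall = 454.9 N. ΣFy = 0 ⇒ N_floor = 941.8 N.
μ_min = f / N_floor = 454.9 / 941.8 = 0.483.

μ_min ≈ 0.483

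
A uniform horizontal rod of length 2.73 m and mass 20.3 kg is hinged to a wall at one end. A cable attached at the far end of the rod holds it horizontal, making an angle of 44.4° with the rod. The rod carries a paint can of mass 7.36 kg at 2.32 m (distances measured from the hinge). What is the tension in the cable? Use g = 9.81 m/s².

T ≈ 230 N

Take moments about the hinge.
Beam weight: 20.3 × 9.81 = 199.1 N down at 1.365 m → arm 1.365 m, τ = 199.1 × 1.365 = 271.8 N·m clockwise.
Paint can: 7.36 × 9.81 = 72.2 N down at 2.32 m → arm 2.32 m, τ = 72.2 × 2.32 = 167.5 N·m clockwise.
Total clockwise load moment = 439.3 N·m.
The cable tension T acts at 2.73 m; only its component perpendicular to the rod, T sinθ, produces torque. sin 44.4° = 0.6997.
For rotational equilibrium, T × 2.73 × 0.6997 = 439.3, so T = 439.3 / 1.91 = 230 N.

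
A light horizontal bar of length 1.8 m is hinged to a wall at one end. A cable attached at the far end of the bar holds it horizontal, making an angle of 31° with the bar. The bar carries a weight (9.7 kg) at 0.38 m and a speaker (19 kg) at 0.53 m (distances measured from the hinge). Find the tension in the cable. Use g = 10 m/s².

T ≈ 148 N

Taking torques about the hinge:
Weight: 9.7 × 10 = 97 N down at 0.38 m → arm 0.38 m, τ = 97 × 0.38 = 36.86 N·m clockwise.
Speaker: 19 × 10 = 190 N down at 0.53 m → arm 0.53 m, τ = 190 × 0.53 = 100.7 N·m clockwise.
Total clockwise load moment = 137.6 N·m.
The cable tension T acts at 1.8 m; only its component perpendicular to the bar, T sinθ, produces torque. sin 31° = 0.515.
For rotational equilibrium, T × 1.8 × 0.515 = 137.6, so T = 137.6 / 0.927 = 148 N.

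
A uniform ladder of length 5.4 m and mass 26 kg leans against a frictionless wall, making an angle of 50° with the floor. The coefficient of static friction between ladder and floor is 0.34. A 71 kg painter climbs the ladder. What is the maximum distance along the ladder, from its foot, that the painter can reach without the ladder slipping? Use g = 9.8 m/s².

Sum moments about the foot of the ladder (the floor normal and friction both act there and drop out).
Ladder weight 26×9.8 = 254.8 N acts at 2.7 m along the ladder; its horizontal arm is 2.7·cos50° = 1.736 m → τ = 442.3 N·m clockwise.
Painter weight 71×9.8 = 695.8 N at distance d → arm d·cos50° → τ = 695.8·d·0.6428 clockwise.
Wall normal N at the top has arm L sinθ = 4.137 m counterclockwise, so Στ = 0 gives N·4.137 = 442.3 + 447.3·d.
ΣFy = 0 ⇒ N_floor = 950.6 N, so the maximum friction is μ_s·N_floor = 0.34×950.6 = 323.2 N. ΣFx = 0 ⇒ N_wall = f, so at the slipping point N = 323.2 N.
Substituting: 323.2×4.137 = 442.3 + 447.3·d ⇒ d = (1337 − 442.3) / 447.3 = 2 m.

d ≈ 2 m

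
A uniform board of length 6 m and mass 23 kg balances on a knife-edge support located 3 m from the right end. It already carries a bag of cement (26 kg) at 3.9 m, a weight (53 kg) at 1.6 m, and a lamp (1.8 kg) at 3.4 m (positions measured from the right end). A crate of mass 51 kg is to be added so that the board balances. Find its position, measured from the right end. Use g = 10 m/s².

Sum moments about the knife-edge support (at 3 m from the right end) (the support reaction has zero arm there).
Beam weight: acts at the knife-edge support, moment arm 0 → no torque.
Bag of cement: 26 × 10 = 260 N down at 3.9 m → arm 0.9 m, τ = 260 × 0.9 = 234 N·m counterclockwise.
Weight: 53 × 10 = 530 N down at 1.6 m → arm 1.4 m, τ = 530 × 1.4 = 742 N·m clockwise.
Lamp: 1.8 × 10 = 18 N down at 3.4 m → arm 0.4 m, τ = 18 × 0.4 = 7.2 N·m counterclockwise.
Net moment of existing loads = 500.8 N·m clockwise.
The crate weighs 51 × 10 = 510 N and must supply an equal counterclockwise moment, so its lever arm about the knife-edge support is 500.8 / 510 = 0.982 m.
That puts it at 3 + 0.982 = 3.98 m from the right end.

x ≈ 3.98 m from the right end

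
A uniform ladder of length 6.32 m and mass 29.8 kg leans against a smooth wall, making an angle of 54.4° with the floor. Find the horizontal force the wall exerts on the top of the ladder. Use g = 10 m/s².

Sum moments about the foot of the ladder (the floor normal and friction both act there and drop out).
Ladder weight 29.8×10 = 298 N acts at 3.16 m along the ladder; its horizontal arm is 3.16·cos54.4° = 1.84 m → τ = 548.3 N·m clockwise.
Wall normal N acts horizontally at the top; its moment arm is the height L sinθ = 6.32·sin54.4° = 5.139 m, counterclockwise.
Balancing moments: N × 5.139 = 548.3, giving N = 107 N.

N_wall ≈ 107 N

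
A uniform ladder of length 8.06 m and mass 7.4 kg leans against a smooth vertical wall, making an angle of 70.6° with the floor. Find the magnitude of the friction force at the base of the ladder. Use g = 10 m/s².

Choose the foot of the ladder as the axis so the floor normal and friction both act there and drop out.
Ladder weight 7.4×10 = 74 N acts at 4.03 m along the ladder; its horizontal arm is 4.03·cos70.6° = 1.339 m → τ = 99.09 N·m clockwise.
Wall normal N acts horizontally at the top; its moment arm is the height L sinθ = 8.06·sin70.6° = 7.602 m, counterclockwise.
Setting net torque to zero: N × 7.602 = 99.09 → N = 13 N.
ΣFx = 0: friction at the foot balances the wall's push, so f = N_wall = 13 N.

f ≈ 13 N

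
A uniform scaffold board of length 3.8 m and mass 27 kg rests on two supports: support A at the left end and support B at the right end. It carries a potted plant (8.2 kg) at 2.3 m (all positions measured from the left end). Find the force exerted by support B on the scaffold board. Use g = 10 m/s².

About support A:
Beam weight: 27 × 10 = 270 N down at 1.9 m → arm 1.9 m, τ = 270 × 1.9 = 513 N·m clockwise.
Potted plant: 8.2 × 10 = 82 N down at 2.3 m → arm 2.3 m, τ = 82 × 2.3 = 188.6 N·m clockwise.
Net load moment about support A = 701.6 N·m clockwise.
Reaction R at support B is upward at 3.8 m, arm 3.8 m → moment R × 3.8 counterclockwise.
Balancing moments: R × 3.8 = 701.6, giving R = 185 N.

R_B ≈ 185 N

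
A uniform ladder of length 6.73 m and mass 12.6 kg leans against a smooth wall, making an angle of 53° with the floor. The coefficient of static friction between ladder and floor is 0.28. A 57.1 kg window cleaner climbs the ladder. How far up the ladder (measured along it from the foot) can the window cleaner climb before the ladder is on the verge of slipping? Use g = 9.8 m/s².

d ≈ 2.31 m

Taking torques about the foot of the ladder:
Ladder weight 12.6×9.8 = 123.5 N acts at 3.365 m along the ladder; its horizontal arm is 3.365·cos53° = 2.025 m → τ = 250.1 N·m clockwise.
Window cleaner weight 57.1×9.8 = 559.6 N at distance d → arm d·cos53° → τ = 559.6·d·0.6018 clockwise.
Wall normal N at the top has arm L sinθ = 5.375 m counterclockwise, so Στ = 0 gives N·5.375 = 250.1 + 336.8·d.
ΣFy = 0 ⇒ N_floor = 683.1 N, so the maximum friction is μ_s·N_floor = 0.28×683.1 = 191.3 N. ΣFx = 0 ⇒ N_wall = f, so at the slipping point N = 191.3 N.
Substituting: 191.3×5.375 = 250.1 + 336.8·d ⇒ d = (1028 − 250.1) / 336.8 = 2.31 m.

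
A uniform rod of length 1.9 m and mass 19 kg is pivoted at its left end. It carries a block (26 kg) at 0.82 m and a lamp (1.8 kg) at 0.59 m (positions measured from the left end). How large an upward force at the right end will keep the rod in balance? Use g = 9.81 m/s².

F ≈ 209 N

Sum moments about the left end (the unknown pivot reaction has zero arm there).
Beam weight: 19 × 9.81 = 186.4 N down at 0.95 m → arm 0.95 m, τ = 186.4 × 0.95 = 177.1 N·m clockwise.
Block: 26 × 9.81 = 255.1 N down at 0.82 m → arm 0.82 m, τ = 255.1 × 0.82 = 209.2 N·m clockwise.
Lamp: 1.8 × 9.81 = 17.66 N down at 0.59 m → arm 0.59 m, τ = 17.66 × 0.59 = 10.42 N·m clockwise.
Net moment of the loads = 396.7 N·m clockwise.
The upward force F acts at the right end, arm 1.9 m, giving F × 1.9 counterclockwise.
Balancing moments: F × 1.9 = 396.7, giving F = 396.7 / 1.9 = 209 N.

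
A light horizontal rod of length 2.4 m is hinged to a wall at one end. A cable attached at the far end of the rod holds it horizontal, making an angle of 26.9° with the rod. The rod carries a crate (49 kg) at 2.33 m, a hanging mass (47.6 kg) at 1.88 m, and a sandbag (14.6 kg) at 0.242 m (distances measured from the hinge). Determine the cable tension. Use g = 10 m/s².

T ≈ 1910 N

Choose the hinge as the axis so the unknown hinge reaction has zero arm there.
Crate: 49 × 10 = 490 N down at 2.33 m → arm 2.33 m, τ = 490 × 2.33 = 1142 N·m clockwise.
Hanging mass: 47.6 × 10 = 476 N down at 1.88 m → arm 1.88 m, τ = 476 × 1.88 = 894.9 N·m clockwise.
Sandbag: 14.6 × 10 = 146 N down at 0.242 m → arm 0.242 m, τ = 146 × 0.242 = 35.33 N·m clockwise.
Total clockwise load moment = 2072 N·m.
The cable tension T acts at 2.4 m; only its component perpendicular to the rod, T sinθ, produces torque. sin 26.9° = 0.4524.
Στ = 0 ⇒ T × 2.4 × 0.4524 = 2072 ⇒ T = 2072 / 1.086 = 1910 N.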